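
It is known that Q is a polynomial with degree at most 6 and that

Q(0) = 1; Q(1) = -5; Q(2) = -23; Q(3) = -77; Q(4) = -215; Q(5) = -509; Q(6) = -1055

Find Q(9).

-5525

First differences: -6, -18, -54, -138, -294, -546. Second differences: -12, -36, -84, -156, -252. Third differences: -24, -48, -72, -96. Fourth differences: -24, -24, -24.
Level-4 differences are constant, so Q has degree 4.
Fitting a degree-4 polynomial gives Q(n) = -n^4 + 2n³ - 5n² - 2n + 1.
Then Q(9) = -5525.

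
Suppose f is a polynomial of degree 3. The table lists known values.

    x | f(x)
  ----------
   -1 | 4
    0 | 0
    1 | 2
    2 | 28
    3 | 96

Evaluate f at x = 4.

224

Write f(x) = ax³ + bx² + cx + d; the 5 given values yield a linear system in the 4 coefficients.
Solving, f(x) = 3x³ + 3x² - 4x.
Then f(4) = 224.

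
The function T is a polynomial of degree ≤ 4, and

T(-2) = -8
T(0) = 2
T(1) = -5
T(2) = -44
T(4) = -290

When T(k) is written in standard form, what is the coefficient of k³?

Write T(k) = ak^4 + bk³ + ck² + dk + e; the 5 given values yield a linear system in the 5 coefficients.
Solving, the leading coefficient vanishes, and T(k) = -3k³ - 7k² + 3k + 2.
The coefficient of k³ is -3.

-3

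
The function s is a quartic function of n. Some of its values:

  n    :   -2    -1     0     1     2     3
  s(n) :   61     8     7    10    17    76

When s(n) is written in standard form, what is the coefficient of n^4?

2

First differences: -53, -1, 3, 7, 59. Second differences: 52, 4, 4, 52. Third differences: -48, 0, 48. Fourth differences: 48, 48.
Level-4 differences are constant, so s has degree 4.
Fitting a degree-4 polynomial gives s(n) = 2n^4 - 4n³ + 5n + 7.
The coefficient of n^4 is 2.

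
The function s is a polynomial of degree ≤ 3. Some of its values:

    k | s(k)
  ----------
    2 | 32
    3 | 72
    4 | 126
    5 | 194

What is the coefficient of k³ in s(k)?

First differences: 40, 54, 68. Second differences: 14, 14.
Level-2 differences are constant, so s has degree 2.
Fitting a degree-2 polynomial gives s(k) = 7k² + 5k - 6.
The coefficient of k³ is 0.

0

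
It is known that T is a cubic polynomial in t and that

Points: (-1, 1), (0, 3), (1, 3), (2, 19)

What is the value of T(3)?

69

Write T(t) = at³ + bt² + ct + d; the 4 given values yield a linear system in the 4 coefficients.
Solving, T(t) = 3t³ - t² - 2t + 3.
Then T(3) = 69.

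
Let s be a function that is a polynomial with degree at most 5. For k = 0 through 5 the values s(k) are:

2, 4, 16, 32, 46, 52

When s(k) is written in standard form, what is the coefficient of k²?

8

First differences: 2, 12, 16, 14, 6. Second differences: 10, 4, -2, -8. Third differences: -6, -6, -6.
Level-3 differences are constant, so s has degree 3.
Fitting a degree-3 polynomial gives s(k) = -k³ + 8k² - 5k + 2.
The coefficient of k² is 8.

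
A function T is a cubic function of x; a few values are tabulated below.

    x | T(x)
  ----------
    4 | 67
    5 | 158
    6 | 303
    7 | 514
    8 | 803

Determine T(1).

Write T(x) = ax³ + bx² + cx + d; the 5 given values yield a linear system in the 4 coefficients.
Solving, T(x) = 2x³ - 3x² - 4x + 3.
Then T(1) = -2.

-2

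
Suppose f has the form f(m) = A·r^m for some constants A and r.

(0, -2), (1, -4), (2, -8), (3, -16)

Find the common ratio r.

2

Consecutive ratio: -4/(-2) = 2, and -8/(-4) = 2, so r = 2.
Then A·2^0 = -2 gives A = -2, and f(m) = -2·2^m.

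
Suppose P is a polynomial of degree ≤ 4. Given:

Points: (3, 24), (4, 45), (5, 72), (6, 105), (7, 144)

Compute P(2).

First differences: 21, 27, 33, 39. Second differences: 6, 6, 6.
Level-2 differences are constant, so P has degree 2.
Fitting a degree-2 polynomial gives P(k) = 3k² - 3.
Then P(2) = 9.

9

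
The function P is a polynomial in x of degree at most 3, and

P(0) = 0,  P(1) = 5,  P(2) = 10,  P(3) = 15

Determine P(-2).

-10

First differences: 5, 5, 5.
Level-1 differences are constant, so P has degree 1.
Fitting a degree-1 polynomial gives P(x) = 5x.
Then P(-2) = -10.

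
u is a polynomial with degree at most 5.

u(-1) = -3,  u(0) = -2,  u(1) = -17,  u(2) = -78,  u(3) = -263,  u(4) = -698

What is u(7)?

Write u(k) = ak^5 + bk^4 + ck³ + dk² + ek + p; the 6 given values yield a linear system in the 6 coefficients.
Solving, the leading coefficient vanishes, and u(k) = -2k^4 - k³ - 6k² - 6k - 2.
Then u(7) = -5483.

-5483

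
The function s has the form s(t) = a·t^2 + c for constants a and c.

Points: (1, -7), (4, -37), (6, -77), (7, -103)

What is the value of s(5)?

-55

From s(1) = -7 and s(4) = -37: 1a + c = -7 and 16a + c = -37.
Subtracting: 15a = -30, so a = -2; then c = -7 − (-2)·1 = -5.
So s(t) = -2t² − 5, and s(5) = -55.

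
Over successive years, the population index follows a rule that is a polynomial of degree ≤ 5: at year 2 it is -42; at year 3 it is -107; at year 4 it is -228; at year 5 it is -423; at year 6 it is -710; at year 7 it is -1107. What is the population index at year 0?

-8

Write the value at x as s(x).
Write s(x) = ax^5 + bx^4 + cx³ + dx² + ex + p; the 6 given values yield a linear system in the 6 coefficients.
Solving, the top 2 coefficients vanish, and s(x) = -3x³ - x² - 3x - 8.
Then s(0) = -8.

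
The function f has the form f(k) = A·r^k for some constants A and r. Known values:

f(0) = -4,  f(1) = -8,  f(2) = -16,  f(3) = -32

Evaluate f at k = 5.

Consecutive ratio: -8/(-4) = 2, and -16/(-8) = 2, so r = 2.
Then A·2^0 = -4 gives A = -4, and f(k) = -4·2^k.
f(5) = -4·2^5 = -128.

-128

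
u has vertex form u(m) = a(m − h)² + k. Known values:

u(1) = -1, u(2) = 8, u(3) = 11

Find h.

First differences 9, 3; second difference -6 = 2a, so a = -3.
Expanding, the m-coefficient is −2ah = 6h; matching it to the data gives h = 3, and then k = 11.
So u(m) = -3(m − 3)² + 11.
Hence h = 3.

3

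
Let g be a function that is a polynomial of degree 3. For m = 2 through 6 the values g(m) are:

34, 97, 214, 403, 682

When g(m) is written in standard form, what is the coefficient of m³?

3

First differences: 63, 117, 189, 279. Second differences: 54, 72, 90. Third differences: 18, 18.
Level-3 differences are constant, so g has degree 3.
Fitting a degree-3 polynomial gives g(m) = 3m³ + 6m - 2.
The coefficient of m³ is 3.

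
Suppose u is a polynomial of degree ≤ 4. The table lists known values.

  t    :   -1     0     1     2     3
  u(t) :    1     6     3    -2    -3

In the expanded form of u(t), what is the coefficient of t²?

First differences: 5, -3, -5, -1. Second differences: -8, -2, 4. Third differences: 6, 6.
Level-3 differences are constant, so u has degree 3.
Fitting a degree-3 polynomial gives u(t) = t³ - 4t² + 6.
The coefficient of t² is -4.

-4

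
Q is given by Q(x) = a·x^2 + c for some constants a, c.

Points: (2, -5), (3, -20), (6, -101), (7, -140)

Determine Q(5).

From Q(2) = -5 and Q(3) = -20: 4a + c = -5 and 9a + c = -20.
Subtracting: 5a = -15, so a = -3; then c = -5 − (-3)·4 = 7.
So Q(x) = -3x² + 7, and Q(5) = -68.

-68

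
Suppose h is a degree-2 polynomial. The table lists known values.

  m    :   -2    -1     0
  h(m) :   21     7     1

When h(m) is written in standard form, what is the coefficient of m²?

4

Write h(m) = am² + bm + c; the 3 given values yield a linear system in the 3 coefficients.
Solving, h(m) = 4m² - 2m + 1.
The coefficient of m² is 4.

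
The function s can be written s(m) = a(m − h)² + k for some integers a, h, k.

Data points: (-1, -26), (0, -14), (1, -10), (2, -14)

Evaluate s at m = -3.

First differences 12, 4, -4; second difference -8 = 2a, so a = -4.
Expanding, the m-coefficient is −2ah = 8h; matching it to the data gives h = 1, and then k = -10.
So s(m) = -4(m − 1)² − 10.
s(-3) = -4·(-4)² − 10 = -74.

-74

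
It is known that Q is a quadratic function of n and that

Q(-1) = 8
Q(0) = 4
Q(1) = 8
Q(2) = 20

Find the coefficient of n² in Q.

Write Q(n) = an² + bn + c; the 4 given values yield a linear system in the 3 coefficients.
Solving, Q(n) = 4n² + 4.
The coefficient of n² is 4.

4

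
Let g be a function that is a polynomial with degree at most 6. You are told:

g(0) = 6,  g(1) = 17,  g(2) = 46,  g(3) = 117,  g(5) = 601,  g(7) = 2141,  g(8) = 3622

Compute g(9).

5793

Write g(m) = am^6 + bm^5 + cm^4 + dm³ + em² + pm + q; the 7 given values yield a linear system in the 7 coefficients.
Solving, the top 2 coefficients vanish, and g(m) = m^4 - 2m³ + 8m² + 4m + 6.
Then g(9) = 5793.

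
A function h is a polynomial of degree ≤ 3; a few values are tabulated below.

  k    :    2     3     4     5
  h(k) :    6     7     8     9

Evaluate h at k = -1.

3

Write h(k) = ak³ + bk² + ck + d; the 4 given values yield a linear system in the 4 coefficients.
Solving, the top 2 coefficients vanish, and h(k) = k + 4.
Then h(-1) = 3.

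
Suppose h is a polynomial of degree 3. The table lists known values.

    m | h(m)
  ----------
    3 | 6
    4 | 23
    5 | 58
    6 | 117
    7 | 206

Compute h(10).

713

Write h(m) = am³ + bm² + cm + d; the 5 given values yield a linear system in the 4 coefficients.
Solving, h(m) = m³ - 3m² + m + 3.
Then h(10) = 713.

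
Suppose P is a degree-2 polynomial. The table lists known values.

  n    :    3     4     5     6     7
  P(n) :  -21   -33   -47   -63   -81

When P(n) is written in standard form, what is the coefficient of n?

First differences: -12, -14, -16, -18. Second differences: -2, -2, -2.
Level-2 differences are constant, so P has degree 2.
Fitting a degree-2 polynomial gives P(n) = -n² - 5n + 3.
The coefficient of n is -5.

-5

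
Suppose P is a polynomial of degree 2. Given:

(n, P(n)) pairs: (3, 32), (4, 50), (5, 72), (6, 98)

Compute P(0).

2

First differences: 18, 22, 26. Second differences: 4, 4.
Level-2 differences are constant, so P has degree 2.
Fitting a degree-2 polynomial gives P(n) = 2n² + 4n + 2.
Then P(0) = 2.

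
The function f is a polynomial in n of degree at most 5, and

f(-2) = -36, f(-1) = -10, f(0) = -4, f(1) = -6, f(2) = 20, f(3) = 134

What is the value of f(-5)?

First differences: 26, 6, -2, 26, 114. Second differences: -20, -8, 28, 88. Third differences: 12, 36, 60. Fourth differences: 24, 24.
Level-4 differences are constant, so f has degree 4.
Fitting a degree-4 polynomial gives f(n) = n^4 + 4n³ - 5n² - 2n - 4.
Then f(-5) = 6.

6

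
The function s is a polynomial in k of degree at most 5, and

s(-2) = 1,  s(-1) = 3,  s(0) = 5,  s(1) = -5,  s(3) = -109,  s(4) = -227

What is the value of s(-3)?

11

Write s(k) = ak^5 + bk^4 + ck³ + dk² + ek + p; the 6 given values yield a linear system in the 6 coefficients.
Solving, the top 2 coefficients vanish, and s(k) = -2k³ - 6k² - 2k + 5.
Then s(-3) = 11.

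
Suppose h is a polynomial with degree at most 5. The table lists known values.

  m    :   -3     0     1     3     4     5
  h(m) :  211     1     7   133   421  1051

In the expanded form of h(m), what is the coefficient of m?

Write h(m) = am^5 + bm^4 + cm³ + dm² + em + p; the 6 given values yield a linear system in the 6 coefficients.
Solving, the leading coefficient vanishes, and h(m) = 2m^4 - 2m³ + m² + 5m + 1.
The coefficient of m is 5.

5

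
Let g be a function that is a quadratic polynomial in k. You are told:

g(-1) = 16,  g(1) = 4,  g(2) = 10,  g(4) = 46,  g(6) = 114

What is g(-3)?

Write g(k) = ak² + bk + c; the 5 given values yield a linear system in the 3 coefficients.
Solving, g(k) = 4k² - 6k + 6.
Then g(-3) = 60.

60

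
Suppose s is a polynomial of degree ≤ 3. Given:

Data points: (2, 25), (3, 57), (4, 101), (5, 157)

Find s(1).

Write s(m) = am³ + bm² + cm + d; the 4 given values yield a linear system in the 4 coefficients.
Solving, the leading coefficient vanishes, and s(m) = 6m² + 2m - 3.
Then s(1) = 5.

5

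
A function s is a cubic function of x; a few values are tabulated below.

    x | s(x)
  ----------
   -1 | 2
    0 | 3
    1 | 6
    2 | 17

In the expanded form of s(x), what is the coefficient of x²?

1

Write s(x) = ax³ + bx² + cx + d; the 4 given values yield a linear system in the 4 coefficients.
Solving, s(x) = x³ + x² + x + 3.
The coefficient of x² is 1.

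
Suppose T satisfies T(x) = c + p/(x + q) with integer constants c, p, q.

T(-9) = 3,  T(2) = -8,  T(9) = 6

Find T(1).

-2

(T(x) − c)(x + q) = p for each data point; the three points give a linear system in c and q, then p follows.
Solving: c = 4, q = -3, p = 12, so T(x) = 4 + 12/(x − 3).
Then T(1) = 4 + 12/(-2) = -2.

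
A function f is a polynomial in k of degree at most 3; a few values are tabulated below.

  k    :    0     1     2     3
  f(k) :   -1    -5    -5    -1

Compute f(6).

First differences: -4, 0, 4. Second differences: 4, 4.
Level-2 differences are constant, so f has degree 2.
Fitting a degree-2 polynomial gives f(k) = 2k² - 6k - 1.
Then f(6) = 35.

35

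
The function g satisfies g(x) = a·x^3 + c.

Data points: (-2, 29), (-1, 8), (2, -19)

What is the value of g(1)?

2

From g(-2) = 29 and g(-1) = 8: -8a + c = 29 and -1a + c = 8.
Subtracting: 7a = -21, so a = -3; then c = 29 − (-3)·(-8) = 5.
So g(x) = -3x³ + 5, and g(1) = 2.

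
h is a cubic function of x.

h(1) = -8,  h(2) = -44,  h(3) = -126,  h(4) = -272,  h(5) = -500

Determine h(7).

First differences: -36, -82, -146, -228. Second differences: -46, -64, -82. Third differences: -18, -18.
Level-3 differences are constant, so h has degree 3.
Fitting a degree-3 polynomial gives h(x) = -3x³ - 5x².
Then h(7) = -1274.

-1274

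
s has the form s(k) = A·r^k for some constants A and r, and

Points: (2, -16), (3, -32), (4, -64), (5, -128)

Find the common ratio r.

2

Consecutive ratio: -32/(-16) = 2, and -64/(-32) = 2, so r = 2.
Then A·2^2 = -16 gives A = -4, and s(k) = -4·2^k.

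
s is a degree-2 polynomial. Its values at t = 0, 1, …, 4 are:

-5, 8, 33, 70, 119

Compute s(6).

253

First differences: 13, 25, 37, 49. Second differences: 12, 12, 12.
Level-2 differences are constant, so s has degree 2.
Fitting a degree-2 polynomial gives s(t) = 6t² + 7t - 5.
Then s(6) = 253.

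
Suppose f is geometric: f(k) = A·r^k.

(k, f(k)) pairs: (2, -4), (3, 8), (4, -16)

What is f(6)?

Consecutive ratio: 8/(-4) = -2, and -16/8 = -2, so r = -2.
Then A·(-2)^2 = -4 gives A = -1, and f(k) = -1·(-2)^k.
f(6) = -1·(-2)^6 = -64.

-64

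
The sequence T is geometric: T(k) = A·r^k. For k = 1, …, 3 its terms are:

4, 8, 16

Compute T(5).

Consecutive ratio: 8/4 = 2, and 16/8 = 2, so r = 2.
Then A·2^1 = 4 gives A = 2, and T(k) = 2·2^k.
T(5) = 2·2^5 = 64.

64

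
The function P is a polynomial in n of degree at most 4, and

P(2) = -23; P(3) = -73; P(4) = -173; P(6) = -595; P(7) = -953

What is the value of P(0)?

Write P(n) = an^4 + bn³ + cn² + dn + e; the 5 given values yield a linear system in the 5 coefficients.
Solving, the leading coefficient vanishes, and P(n) = -3n³ + 2n² - 3n - 1.
Then P(0) = -1.

-1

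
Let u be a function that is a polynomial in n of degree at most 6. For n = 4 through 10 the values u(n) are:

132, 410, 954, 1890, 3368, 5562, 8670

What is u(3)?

First differences: 278, 544, 936, 1478, 2194, 3108. Second differences: 266, 392, 542, 716, 914. Third differences: 126, 150, 174, 198. Fourth differences: 24, 24, 24.
Level-4 differences are constant, so u has degree 4.
Fitting a degree-4 polynomial gives u(n) = n^4 - n³ - 3n² - 3n.
Then u(3) = 18.

18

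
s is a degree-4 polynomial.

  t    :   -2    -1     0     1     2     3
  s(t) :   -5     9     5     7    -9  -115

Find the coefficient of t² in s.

Write s(t) = at^4 + bt³ + ct² + dt + e; the 6 given values yield a linear system in the 5 coefficients.
Solving, s(t) = -2t^4 + 5t² - t + 5.
The coefficient of t² is 5.

5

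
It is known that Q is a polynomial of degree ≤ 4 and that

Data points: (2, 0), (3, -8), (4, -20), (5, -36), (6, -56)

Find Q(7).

-80

First differences: -8, -12, -16, -20. Second differences: -4, -4, -4.
Level-2 differences are constant, so Q has degree 2.
Fitting a degree-2 polynomial gives Q(m) = -2m² + 2m + 4.
Then Q(7) = -80.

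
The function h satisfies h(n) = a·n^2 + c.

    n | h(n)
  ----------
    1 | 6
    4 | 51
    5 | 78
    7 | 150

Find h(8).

195

From h(1) = 6 and h(4) = 51: 1a + c = 6 and 16a + c = 51.
Subtracting: 15a = 45, so a = 3; then c = 6 − 3·1 = 3.
So h(n) = 3n² + 3, and h(8) = 195.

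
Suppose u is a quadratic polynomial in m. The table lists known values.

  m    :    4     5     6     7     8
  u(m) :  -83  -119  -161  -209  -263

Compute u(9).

-323

First differences: -36, -42, -48, -54. Second differences: -6, -6, -6.
Level-2 differences are constant, so u has degree 2.
Fitting a degree-2 polynomial gives u(m) = -3m² - 9m + 1.
Then u(9) = -323.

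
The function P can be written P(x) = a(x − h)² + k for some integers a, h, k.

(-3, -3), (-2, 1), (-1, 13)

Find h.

First differences 4, 12; second difference 8 = 2a, so a = 4.
Expanding, the x-coefficient is −2ah = -8h; matching it to the data gives h = -3, and then k = -3.
So P(x) = 4(x + 3)² − 3.
Hence h = -3.

-3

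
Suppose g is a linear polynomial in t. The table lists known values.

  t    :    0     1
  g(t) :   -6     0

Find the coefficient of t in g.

Write g(t) = at + b; the 2 given values yield a linear system in the 2 coefficients.
Solving, g(t) = 6t - 6.
The coefficient of t is 6.

6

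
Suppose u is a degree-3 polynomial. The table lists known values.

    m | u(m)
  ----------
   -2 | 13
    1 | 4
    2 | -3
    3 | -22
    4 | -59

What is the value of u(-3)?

Write u(m) = am³ + bm² + cm + d; the 5 given values yield a linear system in the 4 coefficients.
Solving, u(m) = -m³ + 5.
Then u(-3) = 32.

32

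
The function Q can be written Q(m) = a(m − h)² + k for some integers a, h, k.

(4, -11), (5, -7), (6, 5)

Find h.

4

First differences 4, 12; second difference 8 = 2a, so a = 4.
Expanding, the m-coefficient is −2ah = -8h; matching it to the data gives h = 4, and then k = -11.
So Q(m) = 4(m − 4)² − 11.
Hence h = 4.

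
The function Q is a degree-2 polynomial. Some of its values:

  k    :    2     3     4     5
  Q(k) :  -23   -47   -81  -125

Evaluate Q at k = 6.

-179

Write Q(k) = ak² + bk + c; the 4 given values yield a linear system in the 3 coefficients.
Solving, Q(k) = -5k² + k - 5.
Then Q(6) = -179.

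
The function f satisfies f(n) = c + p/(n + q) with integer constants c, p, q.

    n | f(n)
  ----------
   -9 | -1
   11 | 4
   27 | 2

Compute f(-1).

-5

(f(n) − c)(n + q) = p for each data point; the three points give a linear system in c and q, then p follows.
Solving: c = 1, q = -3, p = 24, so f(n) = 1 + 24/(n − 3).
Then f(-1) = 1 + 24/(-4) = -5.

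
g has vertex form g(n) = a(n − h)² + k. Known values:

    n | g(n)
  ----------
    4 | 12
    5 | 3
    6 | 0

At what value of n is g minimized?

First differences -9, -3; second difference 6 = 2a, so a = 3.
Expanding, the n-coefficient is −2ah = -6h; matching it to the data gives h = 6, and then k = 0.
So g(n) = 3(n − 6)² + 0.
Hence h = 6.

6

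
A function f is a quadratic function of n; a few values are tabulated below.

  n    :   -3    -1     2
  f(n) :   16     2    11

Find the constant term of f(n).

Write f(n) = an² + bn + c; the 3 given values yield a linear system in the 3 coefficients.
Solving, f(n) = 2n² + n + 1.
The constant term is f(0) = 1.

1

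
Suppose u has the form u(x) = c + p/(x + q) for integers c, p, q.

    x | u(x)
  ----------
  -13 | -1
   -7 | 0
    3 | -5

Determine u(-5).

(u(x) − c)(x + q) = p for each data point; the three points give a linear system in c and q, then p follows.
Solving: c = -2, q = 1, p = -12, so u(x) = -2 − 12/(x + 1).
Then u(-5) = -2 − 12/(-4) = 1.

1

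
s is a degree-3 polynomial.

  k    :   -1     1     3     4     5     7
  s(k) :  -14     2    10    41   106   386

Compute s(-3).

Write s(k) = ak³ + bk² + ck + d; the 6 given values yield a linear system in the 4 coefficients.
Solving, s(k) = 2k³ - 7k² + 6k + 1.
Then s(-3) = -134.

-134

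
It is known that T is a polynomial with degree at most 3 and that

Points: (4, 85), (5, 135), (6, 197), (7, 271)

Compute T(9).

First differences: 50, 62, 74. Second differences: 12, 12.
Level-2 differences are constant, so T has degree 2.
Fitting a degree-2 polynomial gives T(t) = 6t² - 4t + 5.
Then T(9) = 455.

455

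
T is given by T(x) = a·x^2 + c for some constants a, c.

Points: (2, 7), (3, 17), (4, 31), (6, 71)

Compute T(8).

127

From T(2) = 7 and T(3) = 17: 4a + c = 7 and 9a + c = 17.
Subtracting: 5a = 10, so a = 2; then c = 7 − 2·4 = -1.
So T(x) = 2x² − 1, and T(8) = 127.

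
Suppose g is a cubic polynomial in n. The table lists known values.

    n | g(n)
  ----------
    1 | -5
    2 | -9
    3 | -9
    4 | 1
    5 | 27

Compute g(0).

-3

First differences: -4, 0, 10, 26. Second differences: 4, 10, 16. Third differences: 6, 6.
Level-3 differences are constant, so g has degree 3.
Fitting a degree-3 polynomial gives g(n) = n³ - 4n² + n - 3.
Then g(0) = -3.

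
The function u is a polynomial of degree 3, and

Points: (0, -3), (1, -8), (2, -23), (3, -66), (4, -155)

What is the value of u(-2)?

49

First differences: -5, -15, -43, -89. Second differences: -10, -28, -46. Third differences: -18, -18.
Level-3 differences are constant, so u has degree 3.
Fitting a degree-3 polynomial gives u(m) = -3m³ + 4m² - 6m - 3.
Then u(-2) = 49.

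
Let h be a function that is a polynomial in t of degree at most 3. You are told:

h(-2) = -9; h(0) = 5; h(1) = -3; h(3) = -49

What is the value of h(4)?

-87

Write h(t) = at³ + bt² + ct + d; the 4 given values yield a linear system in the 4 coefficients.
Solving, the leading coefficient vanishes, and h(t) = -5t² - 3t + 5.
Then h(4) = -87.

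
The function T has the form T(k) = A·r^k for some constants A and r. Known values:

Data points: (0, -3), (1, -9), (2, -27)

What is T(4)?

-243

Consecutive ratio: -9/(-3) = 3, and -27/(-9) = 3, so r = 3.
Then A·3^0 = -3 gives A = -3, and T(k) = -3·3^k.
T(4) = -3·3^4 = -243.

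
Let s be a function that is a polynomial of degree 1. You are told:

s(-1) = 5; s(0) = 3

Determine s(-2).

7

Write s(x) = ax + b; the 2 given values yield a linear system in the 2 coefficients.
Solving, s(x) = -2x + 3.
Then s(-2) = 7.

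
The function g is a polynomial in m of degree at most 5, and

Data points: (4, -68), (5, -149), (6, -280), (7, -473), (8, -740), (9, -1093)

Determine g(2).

First differences: -81, -131, -193, -267, -353. Second differences: -50, -62, -74, -86. Third differences: -12, -12, -12.
Level-3 differences are constant, so g has degree 3.
Fitting a degree-3 polynomial gives g(m) = -2m³ + 5m² - 4m - 4.
Then g(2) = -8.

-8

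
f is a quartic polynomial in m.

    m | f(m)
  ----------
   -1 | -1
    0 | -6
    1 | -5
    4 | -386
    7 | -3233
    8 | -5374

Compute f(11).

-18145

Write f(m) = am^4 + bm³ + cm² + dm + e; the 6 given values yield a linear system in the 5 coefficients.
Solving, f(m) = -m^4 - 3m³ + 4m² + m - 6.
Then f(11) = -18145.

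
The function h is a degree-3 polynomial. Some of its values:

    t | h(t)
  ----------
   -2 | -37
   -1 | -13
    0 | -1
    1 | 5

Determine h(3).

Write h(t) = at³ + bt² + ct + d; the 4 given values yield a linear system in the 4 coefficients.
Solving, h(t) = t³ - 3t² + 8t - 1.
Then h(3) = 23.

23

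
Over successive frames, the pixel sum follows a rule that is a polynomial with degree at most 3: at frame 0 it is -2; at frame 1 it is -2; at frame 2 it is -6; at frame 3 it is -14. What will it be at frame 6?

-62

Write the value at m as Q(m).
Write Q(m) = am³ + bm² + cm + d; the 4 given values yield a linear system in the 4 coefficients.
Solving, the leading coefficient vanishes, and Q(m) = -2m² + 2m - 2.
Then Q(6) = -62.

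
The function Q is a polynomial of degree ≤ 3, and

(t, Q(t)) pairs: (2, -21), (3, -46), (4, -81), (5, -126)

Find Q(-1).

-6

First differences: -25, -35, -45. Second differences: -10, -10.
Level-2 differences are constant, so Q has degree 2.
Fitting a degree-2 polynomial gives Q(t) = -5t² - 1.
Then Q(-1) = -6.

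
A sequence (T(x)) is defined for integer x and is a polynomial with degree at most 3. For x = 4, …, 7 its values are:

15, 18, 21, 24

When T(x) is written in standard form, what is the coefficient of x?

First differences: 3, 3, 3.
Level-1 differences are constant, so T has degree 1.
Fitting a degree-1 polynomial gives T(x) = 3x + 3.
The coefficient of x is 3.

3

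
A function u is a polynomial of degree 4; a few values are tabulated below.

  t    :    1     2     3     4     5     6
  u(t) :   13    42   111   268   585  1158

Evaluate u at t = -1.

3

First differences: 29, 69, 157, 317, 573. Second differences: 40, 88, 160, 256. Third differences: 48, 72, 96. Fourth differences: 24, 24.
Level-4 differences are constant, so u has degree 4.
Fitting a degree-4 polynomial gives u(t) = t^4 - 2t³ + 7t² + 7t.
Then u(-1) = 3.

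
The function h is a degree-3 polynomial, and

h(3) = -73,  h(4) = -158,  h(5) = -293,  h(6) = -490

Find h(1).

-5

Write h(x) = ax³ + bx² + cx + d; the 4 given values yield a linear system in the 4 coefficients.
Solving, h(x) = -2x³ - x² - 4x + 2.
Then h(1) = -5.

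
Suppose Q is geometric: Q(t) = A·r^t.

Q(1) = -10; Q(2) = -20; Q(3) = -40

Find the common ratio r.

2

Consecutive ratio: -20/(-10) = 2, and -40/(-20) = 2, so r = 2.
Then A·2^1 = -10 gives A = -5, and Q(t) = -5·2^t.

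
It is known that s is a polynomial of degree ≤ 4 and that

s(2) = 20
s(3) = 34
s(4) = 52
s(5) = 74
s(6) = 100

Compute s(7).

Write s(t) = at^4 + bt³ + ct² + dt + e; the 5 given values yield a linear system in the 5 coefficients.
Solving, the top 2 coefficients vanish, and s(t) = 2t² + 4t + 4.
Then s(7) = 130.

130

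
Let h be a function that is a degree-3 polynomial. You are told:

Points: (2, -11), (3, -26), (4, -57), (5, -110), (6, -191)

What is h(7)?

Write h(t) = at³ + bt² + ct + d; the 5 given values yield a linear system in the 4 coefficients.
Solving, h(t) = -t³ + t² - t - 5.
Then h(7) = -306.

-306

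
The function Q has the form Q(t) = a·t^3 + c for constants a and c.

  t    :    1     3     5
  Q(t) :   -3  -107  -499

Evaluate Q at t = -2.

33

From Q(1) = -3 and Q(3) = -107: 1a + c = -3 and 27a + c = -107.
Subtracting: 26a = -104, so a = -4; then c = -3 − (-4)·1 = 1.
So Q(t) = -4t³ + 1, and Q(-2) = 33.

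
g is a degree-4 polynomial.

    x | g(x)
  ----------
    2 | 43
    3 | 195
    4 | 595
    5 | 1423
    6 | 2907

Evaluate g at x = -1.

-5

Write g(x) = ax^4 + bx³ + cx² + dx + e; the 5 given values yield a linear system in the 5 coefficients.
Solving, g(x) = 2x^4 + 2x³ - 4x² + 4x + 3.
Then g(-1) = -5.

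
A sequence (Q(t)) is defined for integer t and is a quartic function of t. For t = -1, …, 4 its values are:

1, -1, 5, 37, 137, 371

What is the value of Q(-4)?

235

First differences: -2, 6, 32, 100, 234. Second differences: 8, 26, 68, 134. Third differences: 18, 42, 66. Fourth differences: 24, 24.
Level-4 differences are constant, so Q has degree 4.
Fitting a degree-4 polynomial gives Q(t) = t^4 + t³ + 3t² + t - 1.
Then Q(-4) = 235.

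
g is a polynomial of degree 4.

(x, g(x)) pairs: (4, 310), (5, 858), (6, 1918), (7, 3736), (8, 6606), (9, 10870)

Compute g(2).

First differences: 548, 1060, 1818, 2870, 4264. Second differences: 512, 758, 1052, 1394. Third differences: 246, 294, 342. Fourth differences: 48, 48.
Level-4 differences are constant, so g has degree 4.
Fitting a degree-4 polynomial gives g(x) = 2x^4 - 3x³ - x² + 2x - 2.
Then g(2) = 6.

6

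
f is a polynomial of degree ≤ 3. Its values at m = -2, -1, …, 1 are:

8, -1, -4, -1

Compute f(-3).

23

First differences: -9, -3, 3. Second differences: 6, 6.
Level-2 differences are constant, so f has degree 2.
Fitting a degree-2 polynomial gives f(m) = 3m² - 4.
Then f(-3) = 23.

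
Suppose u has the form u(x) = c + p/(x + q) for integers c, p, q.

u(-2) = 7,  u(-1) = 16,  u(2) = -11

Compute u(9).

(u(x) − c)(x + q) = p for each data point; the three points give a linear system in c and q, then p follows.
Solving: c = -2, q = 0, p = -18, so u(x) = -2 − 18/(x + 0).
Then u(9) = -2 − 18/9 = -4.

-4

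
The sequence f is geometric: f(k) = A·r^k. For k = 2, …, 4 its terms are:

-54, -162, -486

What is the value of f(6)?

-4374

Consecutive ratio: -162/(-54) = 3, and -486/(-162) = 3, so r = 3.
Then A·3^2 = -54 gives A = -6, and f(k) = -6·3^k.
f(6) = -6·3^6 = -4374.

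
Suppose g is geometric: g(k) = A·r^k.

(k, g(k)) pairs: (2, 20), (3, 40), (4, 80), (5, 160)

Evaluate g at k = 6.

320

Consecutive ratio: 40/20 = 2, and 80/40 = 2, so r = 2.
Then A·2^2 = 20 gives A = 5, and g(k) = 5·2^k.
g(6) = 5·2^6 = 320.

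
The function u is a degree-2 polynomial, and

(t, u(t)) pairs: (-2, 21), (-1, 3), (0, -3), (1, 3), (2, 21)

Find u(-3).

Write u(t) = at² + bt + c; the 5 given values yield a linear system in the 3 coefficients.
Solving, u(t) = 6t² - 3.
Then u(-3) = 51.

51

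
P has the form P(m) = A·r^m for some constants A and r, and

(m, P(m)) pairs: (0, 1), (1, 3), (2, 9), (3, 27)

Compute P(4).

81

Consecutive ratio: 3/1 = 3, and 9/3 = 3, so r = 3.
Then A·3^0 = 1 gives A = 1, and P(m) = 1·3^m.
P(4) = 1·3^4 = 81.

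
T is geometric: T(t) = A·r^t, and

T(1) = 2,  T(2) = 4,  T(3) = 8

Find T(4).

16

Consecutive ratio: 4/2 = 2, and 8/4 = 2, so r = 2.
Then A·2^1 = 2 gives A = 1, and T(t) = 1·2^t.
T(4) = 1·2^4 = 16.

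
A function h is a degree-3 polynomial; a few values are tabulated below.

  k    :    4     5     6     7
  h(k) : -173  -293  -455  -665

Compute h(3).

Write h(k) = ak³ + bk² + ck + d; the 4 given values yield a linear system in the 4 coefficients.
Solving, h(k) = -k³ - 6k² - 5k + 7.
Then h(3) = -89.

-89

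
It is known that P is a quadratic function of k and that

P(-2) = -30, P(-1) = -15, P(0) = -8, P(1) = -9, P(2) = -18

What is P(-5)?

First differences: 15, 7, -1, -9. Second differences: -8, -8, -8.
Level-2 differences are constant, so P has degree 2.
Fitting a degree-2 polynomial gives P(k) = -4k² + 3k - 8.
Then P(-5) = -123.

-123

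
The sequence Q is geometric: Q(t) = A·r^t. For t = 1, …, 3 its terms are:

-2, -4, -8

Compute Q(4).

Consecutive ratio: -4/(-2) = 2, and -8/(-4) = 2, so r = 2.
Then A·2^1 = -2 gives A = -1, and Q(t) = -1·2^t.
Q(4) = -1·2^4 = -16.

-16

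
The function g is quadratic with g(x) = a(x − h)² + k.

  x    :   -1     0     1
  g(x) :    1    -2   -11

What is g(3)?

First differences -3, -9; second difference -6 = 2a, so a = -3.
Expanding, the x-coefficient is −2ah = 6h; matching it to the data gives h = -1, and then k = 1.
So g(x) = -3(x + 1)² + 1.
g(3) = -3·4² + 1 = -47.

-47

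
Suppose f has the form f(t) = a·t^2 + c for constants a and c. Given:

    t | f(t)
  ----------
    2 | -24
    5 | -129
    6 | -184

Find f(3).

From f(2) = -24 and f(5) = -129: 4a + c = -24 and 25a + c = -129.
Subtracting: 21a = -105, so a = -5; then c = -24 − (-5)·4 = -4.
So f(t) = -5t² − 4, and f(3) = -49.

-49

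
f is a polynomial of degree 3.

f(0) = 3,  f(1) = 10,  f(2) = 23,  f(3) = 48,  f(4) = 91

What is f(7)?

First differences: 7, 13, 25, 43. Second differences: 6, 12, 18. Third differences: 6, 6.
Level-3 differences are constant, so f has degree 3.
Fitting a degree-3 polynomial gives f(k) = k³ + 6k + 3.
Then f(7) = 388.

388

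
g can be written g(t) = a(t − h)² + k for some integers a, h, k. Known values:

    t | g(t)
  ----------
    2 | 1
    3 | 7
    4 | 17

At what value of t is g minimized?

1

First differences 6, 10; second difference 4 = 2a, so a = 2.
Expanding, the t-coefficient is −2ah = -4h; matching it to the data gives h = 1, and then k = -1.
So g(t) = 2(t − 1)² − 1.
Hence h = 1.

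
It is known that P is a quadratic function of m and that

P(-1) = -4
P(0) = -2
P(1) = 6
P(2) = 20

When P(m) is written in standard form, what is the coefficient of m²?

3

First differences: 2, 8, 14. Second differences: 6, 6.
Level-2 differences are constant, so P has degree 2.
Fitting a degree-2 polynomial gives P(m) = 3m² + 5m - 2.
The coefficient of m² is 3.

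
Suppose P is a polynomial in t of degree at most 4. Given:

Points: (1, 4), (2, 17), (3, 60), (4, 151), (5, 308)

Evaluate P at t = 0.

3

Write P(t) = at^4 + bt³ + ct² + dt + e; the 5 given values yield a linear system in the 5 coefficients.
Solving, the leading coefficient vanishes, and P(t) = 3t³ - 3t² + t + 3.
Then P(0) = 3.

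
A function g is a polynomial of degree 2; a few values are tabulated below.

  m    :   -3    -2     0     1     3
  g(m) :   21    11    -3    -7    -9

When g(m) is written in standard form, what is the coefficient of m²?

1

Write g(m) = am² + bm + c; the 5 given values yield a linear system in the 3 coefficients.
Solving, g(m) = m² - 5m - 3.
The coefficient of m² is 1.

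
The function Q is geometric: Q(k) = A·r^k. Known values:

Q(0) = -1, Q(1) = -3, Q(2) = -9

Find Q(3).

Consecutive ratio: -3/(-1) = 3, and -9/(-3) = 3, so r = 3.
Then A·3^0 = -1 gives A = -1, and Q(k) = -1·3^k.
Q(3) = -1·3^3 = -27.

-27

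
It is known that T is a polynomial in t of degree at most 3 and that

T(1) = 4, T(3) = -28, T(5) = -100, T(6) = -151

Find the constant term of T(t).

5

Write T(t) = at³ + bt² + ct + d; the 4 given values yield a linear system in the 4 coefficients.
Solving, the leading coefficient vanishes, and T(t) = -5t² + 4t + 5.
The constant term is T(0) = 5.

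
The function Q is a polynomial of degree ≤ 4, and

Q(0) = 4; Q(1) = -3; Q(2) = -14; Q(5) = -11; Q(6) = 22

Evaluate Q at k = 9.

301

Write Q(k) = ak^4 + bk³ + ck² + dk + e; the 5 given values yield a linear system in the 5 coefficients.
Solving, the leading coefficient vanishes, and Q(k) = k³ - 5k² - 3k + 4.
Then Q(9) = 301.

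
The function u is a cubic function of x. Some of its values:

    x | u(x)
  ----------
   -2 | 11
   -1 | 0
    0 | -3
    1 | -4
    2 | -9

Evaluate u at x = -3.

First differences: -11, -3, -1, -5. Second differences: 8, 2, -4. Third differences: -6, -6.
Level-3 differences are constant, so u has degree 3.
Fitting a degree-3 polynomial gives u(x) = -x³ + x² - x - 3.
Then u(-3) = 36.

36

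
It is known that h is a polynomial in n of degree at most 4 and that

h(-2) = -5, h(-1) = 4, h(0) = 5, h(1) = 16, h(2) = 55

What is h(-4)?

-119

First differences: 9, 1, 11, 39. Second differences: -8, 10, 28. Third differences: 18, 18.
Level-3 differences are constant, so h has degree 3.
Fitting a degree-3 polynomial gives h(n) = 3n³ + 5n² + 3n + 5.
Then h(-4) = -119.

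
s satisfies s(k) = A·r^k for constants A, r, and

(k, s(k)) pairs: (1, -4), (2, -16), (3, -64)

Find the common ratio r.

Consecutive ratio: -16/(-4) = 4, and -64/(-16) = 4, so r = 4.
Then A·4^1 = -4 gives A = -1, and s(k) = -1·4^k.

4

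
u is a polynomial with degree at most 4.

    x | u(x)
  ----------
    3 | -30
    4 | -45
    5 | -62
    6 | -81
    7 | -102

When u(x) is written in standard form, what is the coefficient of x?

-8

First differences: -15, -17, -19, -21. Second differences: -2, -2, -2.
Level-2 differences are constant, so u has degree 2.
Fitting a degree-2 polynomial gives u(x) = -x² - 8x + 3.
The coefficient of x is -8.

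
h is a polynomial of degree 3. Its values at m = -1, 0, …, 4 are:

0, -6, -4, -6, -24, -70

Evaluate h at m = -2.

26

Write h(m) = am³ + bm² + cm + d; the 6 given values yield a linear system in the 4 coefficients.
Solving, h(m) = -2m³ + 4m² - 6.
Then h(-2) = 26.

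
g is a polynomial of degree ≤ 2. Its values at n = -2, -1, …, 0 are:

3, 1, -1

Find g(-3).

5

Write g(n) = an² + bn + c; the 3 given values yield a linear system in the 3 coefficients.
Solving, the leading coefficient vanishes, and g(n) = -2n - 1.
Then g(-3) = 5.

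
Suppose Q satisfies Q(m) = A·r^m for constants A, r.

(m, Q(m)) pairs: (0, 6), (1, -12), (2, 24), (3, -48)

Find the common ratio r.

-2

Consecutive ratio: -12/6 = -2, and 24/(-12) = -2, so r = -2.
Then A·(-2)^0 = 6 gives A = 6, and Q(m) = 6·(-2)^m.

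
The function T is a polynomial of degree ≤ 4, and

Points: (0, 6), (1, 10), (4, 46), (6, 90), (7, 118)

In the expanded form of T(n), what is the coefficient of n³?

0

Write T(n) = an^4 + bn³ + cn² + dn + e; the 5 given values yield a linear system in the 5 coefficients.
Solving, the top 2 coefficients vanish, and T(n) = 2n² + 2n + 6.
The coefficient of n³ is 0.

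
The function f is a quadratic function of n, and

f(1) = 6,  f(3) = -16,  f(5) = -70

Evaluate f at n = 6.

Write f(n) = an² + bn + c; the 3 given values yield a linear system in the 3 coefficients.
Solving, f(n) = -4n² + 5n + 5.
Then f(6) = -109.

-109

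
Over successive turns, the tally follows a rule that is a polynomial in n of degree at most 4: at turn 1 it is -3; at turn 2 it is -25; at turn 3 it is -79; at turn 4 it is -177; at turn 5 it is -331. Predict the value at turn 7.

Write the value at n as f(n).
Write f(n) = an^4 + bn³ + cn² + dn + e; the 5 given values yield a linear system in the 5 coefficients.
Solving, the leading coefficient vanishes, and f(n) = -2n³ - 4n² + 4n - 1.
Then f(7) = -855.

-855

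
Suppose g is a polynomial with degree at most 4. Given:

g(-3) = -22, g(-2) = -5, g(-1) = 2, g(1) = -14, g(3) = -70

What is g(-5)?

Write g(x) = ax^4 + bx³ + cx² + dx + e; the 5 given values yield a linear system in the 5 coefficients.
Solving, the top 2 coefficients vanish, and g(x) = -5x² - 8x - 1.
Then g(-5) = -86.

-86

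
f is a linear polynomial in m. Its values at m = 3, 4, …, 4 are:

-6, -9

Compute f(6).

-15

Write f(m) = am + b; the 2 given values yield a linear system in the 2 coefficients.
Solving, f(m) = -3m + 3.
Then f(6) = -15.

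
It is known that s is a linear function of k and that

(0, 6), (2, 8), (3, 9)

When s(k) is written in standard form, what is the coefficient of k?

1

Write s(k) = ak + b; the 3 given values yield a linear system in the 2 coefficients.
Solving, s(k) = k + 6.
The coefficient of k is 1.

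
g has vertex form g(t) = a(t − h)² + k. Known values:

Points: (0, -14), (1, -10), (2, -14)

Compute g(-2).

First differences 4, -4; second difference -8 = 2a, so a = -4.
Expanding, the t-coefficient is −2ah = 8h; matching it to the data gives h = 1, and then k = -10.
So g(t) = -4(t − 1)² − 10.
g(-2) = -4·(-3)² − 10 = -46.

-46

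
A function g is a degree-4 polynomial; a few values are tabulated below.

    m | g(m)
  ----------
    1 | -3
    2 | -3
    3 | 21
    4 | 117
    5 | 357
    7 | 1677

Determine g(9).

Write g(m) = am^4 + bm³ + cm² + dm + e; the 6 given values yield a linear system in the 5 coefficients.
Solving, g(m) = m^4 - 2m³ - m² + 2m - 3.
Then g(9) = 5037.

5037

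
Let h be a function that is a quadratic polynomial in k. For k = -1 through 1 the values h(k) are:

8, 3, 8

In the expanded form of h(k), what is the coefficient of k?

0

Write h(k) = ak² + bk + c; the 3 given values yield a linear system in the 3 coefficients.
Solving, h(k) = 5k² + 3.
The coefficient of k is 0.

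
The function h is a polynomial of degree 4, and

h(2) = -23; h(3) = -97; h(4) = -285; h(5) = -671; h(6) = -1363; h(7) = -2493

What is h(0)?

First differences: -74, -188, -386, -692, -1130. Second differences: -114, -198, -306, -438. Third differences: -84, -108, -132. Fourth differences: -24, -24.
Level-4 differences are constant, so h has degree 4.
Fitting a degree-4 polynomial gives h(n) = -n^4 - 2n² + n - 1.
The constant term is h(0) = -1.

-1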